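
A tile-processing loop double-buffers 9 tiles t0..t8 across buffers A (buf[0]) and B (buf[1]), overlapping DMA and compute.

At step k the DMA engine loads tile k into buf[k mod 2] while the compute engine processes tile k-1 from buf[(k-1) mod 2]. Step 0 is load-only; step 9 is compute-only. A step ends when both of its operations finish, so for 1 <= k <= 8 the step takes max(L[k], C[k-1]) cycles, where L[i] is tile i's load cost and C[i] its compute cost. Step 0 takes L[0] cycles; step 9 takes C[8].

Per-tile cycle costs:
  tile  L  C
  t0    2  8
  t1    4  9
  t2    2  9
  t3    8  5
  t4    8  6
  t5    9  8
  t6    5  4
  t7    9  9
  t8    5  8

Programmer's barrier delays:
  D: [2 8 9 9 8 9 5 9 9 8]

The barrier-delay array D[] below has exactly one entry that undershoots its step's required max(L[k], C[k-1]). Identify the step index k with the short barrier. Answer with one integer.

hazard at step 6

[0] required=L[0]=2=2 vs D=2 ok
[1] required=max(L[1]=4,C[0]=8)=8 vs D=8 ok
[2] required=max(L[2]=2,C[1]=9)=9 vs D=9 ok
[3] required=max(L[3]=8,C[2]=9)=9 vs D=9 ok
[4] required=max(L[4]=8,C[3]=5)=8 vs D=8 ok
[5] required=max(L[5]=9,C[4]=6)=9 vs D=9 ok
[6] required=max(L[6]=5,C[5]=8)=8 vs D=5 SHORT
[7] required=max(L[7]=9,C[6]=4)=9 vs D=9 ok
[8] required=max(L[8]=5,C[7]=9)=9 vs D=9 ok
[9] required=C[8]=8=8 vs D=8 ok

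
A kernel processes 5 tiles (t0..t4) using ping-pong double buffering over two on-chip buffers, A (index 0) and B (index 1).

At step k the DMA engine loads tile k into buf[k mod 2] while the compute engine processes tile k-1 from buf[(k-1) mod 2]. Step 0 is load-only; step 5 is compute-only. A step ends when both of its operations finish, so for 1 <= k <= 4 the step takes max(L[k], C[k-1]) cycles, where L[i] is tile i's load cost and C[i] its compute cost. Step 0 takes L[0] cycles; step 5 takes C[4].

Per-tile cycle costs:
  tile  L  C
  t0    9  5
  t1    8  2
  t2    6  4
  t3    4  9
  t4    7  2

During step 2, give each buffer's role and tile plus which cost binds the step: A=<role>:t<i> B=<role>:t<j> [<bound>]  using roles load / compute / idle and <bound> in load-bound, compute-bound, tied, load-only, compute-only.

[0] DMA t0→A (9c) ∥ CU idle ⇒ 9c, clock 9
[1] DMA t1→B (8c) ∥ CU A:t0 (5c) ⇒ 8c, clock 17
[2] DMA t2→A (6c) ∥ CU B:t1 (2c) ⇒ 6c, clock 23
[3] DMA t3→B (4c) ∥ CU A:t2 (4c) ⇒ 4c, clock 27
[4] DMA t4→A (7c) ∥ CU B:t3 (9c) ⇒ 9c, clock 36
[5] DMA idle ∥ CU A:t4 (2c) ⇒ 2c, clock 38

step 2: A=load:t2 B=compute:t1 [load-bound]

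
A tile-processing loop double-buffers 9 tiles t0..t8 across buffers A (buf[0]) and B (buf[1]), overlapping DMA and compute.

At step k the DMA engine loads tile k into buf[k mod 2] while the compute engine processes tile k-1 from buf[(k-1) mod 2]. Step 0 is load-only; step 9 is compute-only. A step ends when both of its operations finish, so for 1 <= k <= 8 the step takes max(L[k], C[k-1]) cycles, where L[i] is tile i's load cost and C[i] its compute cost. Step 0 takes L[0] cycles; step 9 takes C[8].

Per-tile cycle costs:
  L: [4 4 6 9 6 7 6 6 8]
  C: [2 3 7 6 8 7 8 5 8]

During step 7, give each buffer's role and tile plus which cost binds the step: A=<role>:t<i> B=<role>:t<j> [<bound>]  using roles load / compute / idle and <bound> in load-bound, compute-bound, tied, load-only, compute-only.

step 7: A=compute:t6 B=load:t7 [compute-bound]

[0] DMA t0→A (4c) ∥ CU idle ⇒ 4c, clock 4
[1] DMA t1→B (4c) ∥ CU A:t0 (2c) ⇒ 4c, clock 8
[2] DMA t2→A (6c) ∥ CU B:t1 (3c) ⇒ 6c, clock 14
[3] DMA t3→B (9c) ∥ CU A:t2 (7c) ⇒ 9c, clock 23
[4] DMA t4→A (6c) ∥ CU B:t3 (6c) ⇒ 6c, clock 29
[5] DMA t5→B (7c) ∥ CU A:t4 (8c) ⇒ 8c, clock 37
[6] DMA t6→A (6c) ∥ CU B:t5 (7c) ⇒ 7c, clock 44
[7] DMA t7→B (6c) ∥ CU A:t6 (8c) ⇒ 8c, clock 52
[8] DMA t8→A (8c) ∥ CU B:t7 (5c) ⇒ 8c, clock 60
[9] DMA idle ∥ CU A:t8 (8c) ⇒ 8c, clock 68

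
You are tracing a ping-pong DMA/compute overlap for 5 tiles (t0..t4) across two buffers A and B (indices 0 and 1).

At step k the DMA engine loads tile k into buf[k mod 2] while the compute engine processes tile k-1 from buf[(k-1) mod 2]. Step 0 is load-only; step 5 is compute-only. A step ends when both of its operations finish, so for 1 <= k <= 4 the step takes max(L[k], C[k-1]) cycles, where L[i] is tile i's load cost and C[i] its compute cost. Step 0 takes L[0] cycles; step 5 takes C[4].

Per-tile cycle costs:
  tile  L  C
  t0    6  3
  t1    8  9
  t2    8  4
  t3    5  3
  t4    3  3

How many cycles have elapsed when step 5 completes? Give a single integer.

  0. 6=6c; end=6; A:t0 B:-
  1. max(8,3)=8c; end=14; A:t0 B:t1
  2. max(8,9)=9c; end=23; A:t2 B:t1
  3. max(5,4)=5c; end=28; A:t2 B:t3
  4. max(3,3)=3c; end=31; A:t4 B:t3
  5. 3=3c; end=34; A:t4 B:t3

end_cycle[5] = 34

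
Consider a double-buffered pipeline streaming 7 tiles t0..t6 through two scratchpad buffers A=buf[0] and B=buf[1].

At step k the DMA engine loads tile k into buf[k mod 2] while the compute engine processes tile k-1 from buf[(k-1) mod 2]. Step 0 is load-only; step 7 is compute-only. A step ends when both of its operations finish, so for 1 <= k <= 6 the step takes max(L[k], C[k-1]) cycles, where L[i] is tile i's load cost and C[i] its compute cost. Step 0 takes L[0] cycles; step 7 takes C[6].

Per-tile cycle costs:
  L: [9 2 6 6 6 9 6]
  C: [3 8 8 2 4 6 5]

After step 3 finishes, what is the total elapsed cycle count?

end_cycle[3] = 28

step 0: L[0]=9 → dur=9, Σ=9 | A=load:t0 B=idle [load-only]
step 1: L[1]=2 C[0]=3 → dur=3, Σ=12 | A=compute:t0 B=load:t1 [compute-bound]
step 2: L[2]=6 C[1]=8 → dur=8, Σ=20 | A=load:t2 B=compute:t1 [compute-bound]
step 3: L[3]=6 C[2]=8 → dur=8, Σ=28 | A=compute:t2 B=load:t3 [compute-bound]
step 4: L[4]=6 C[3]=2 → dur=6, Σ=34 | A=load:t4 B=compute:t3 [load-bound]
step 5: L[5]=9 C[4]=4 → dur=9, Σ=43 | A=compute:t4 B=load:t5 [load-bound]
step 6: L[6]=6 C[5]=6 → dur=6, Σ=49 | A=load:t6 B=compute:t5 [tied]
step 7: C[6]=5 → dur=5, Σ=54 | A=compute:t6 B=idle [compute-only]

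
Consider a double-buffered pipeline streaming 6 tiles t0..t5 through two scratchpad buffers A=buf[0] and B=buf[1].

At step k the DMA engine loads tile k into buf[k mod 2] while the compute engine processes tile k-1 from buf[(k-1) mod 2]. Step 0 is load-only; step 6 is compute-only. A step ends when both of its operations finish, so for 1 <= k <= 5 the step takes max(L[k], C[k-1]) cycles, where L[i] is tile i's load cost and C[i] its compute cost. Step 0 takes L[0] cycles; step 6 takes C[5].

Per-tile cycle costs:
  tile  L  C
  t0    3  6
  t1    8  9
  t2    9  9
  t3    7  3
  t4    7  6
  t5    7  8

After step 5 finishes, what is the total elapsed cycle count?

end_cycle[5] = 43

  0. 3=3c; end=3; A:t0 B:-
  1. max(8,6)=8c; end=11; A:t0 B:t1
  2. max(9,9)=9c; end=20; A:t2 B:t1
  3. max(7,9)=9c; end=29; A:t2 B:t3
  4. max(7,3)=7c; end=36; A:t4 B:t3
  5. max(7,6)=7c; end=43; A:t4 B:t5
  6. 8=8c; end=51; A:t4 B:t5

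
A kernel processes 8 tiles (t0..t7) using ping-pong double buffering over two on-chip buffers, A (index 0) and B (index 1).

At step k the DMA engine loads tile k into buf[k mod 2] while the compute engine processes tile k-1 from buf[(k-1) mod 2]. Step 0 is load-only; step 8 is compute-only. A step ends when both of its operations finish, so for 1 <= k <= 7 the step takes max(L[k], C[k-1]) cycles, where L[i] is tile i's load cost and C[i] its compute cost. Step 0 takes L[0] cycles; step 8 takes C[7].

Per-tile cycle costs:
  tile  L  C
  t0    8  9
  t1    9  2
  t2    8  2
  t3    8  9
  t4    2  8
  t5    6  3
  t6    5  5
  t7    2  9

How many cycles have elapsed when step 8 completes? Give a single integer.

[0] DMA t0→A (8c) ∥ CU idle ⇒ 8c, clock 8
[1] DMA t1→B (9c) ∥ CU A:t0 (9c) ⇒ 9c, clock 17
[2] DMA t2→A (8c) ∥ CU B:t1 (2c) ⇒ 8c, clock 25
[3] DMA t3→B (8c) ∥ CU A:t2 (2c) ⇒ 8c, clock 33
[4] DMA t4→A (2c) ∥ CU B:t3 (9c) ⇒ 9c, clock 42
[5] DMA t5→B (6c) ∥ CU A:t4 (8c) ⇒ 8c, clock 50
[6] DMA t6→A (5c) ∥ CU B:t5 (3c) ⇒ 5c, clock 55
[7] DMA t7→B (2c) ∥ CU A:t6 (5c) ⇒ 5c, clock 60
[8] DMA idle ∥ CU B:t7 (9c) ⇒ 9c, clock 69

end_cycle[8] = 69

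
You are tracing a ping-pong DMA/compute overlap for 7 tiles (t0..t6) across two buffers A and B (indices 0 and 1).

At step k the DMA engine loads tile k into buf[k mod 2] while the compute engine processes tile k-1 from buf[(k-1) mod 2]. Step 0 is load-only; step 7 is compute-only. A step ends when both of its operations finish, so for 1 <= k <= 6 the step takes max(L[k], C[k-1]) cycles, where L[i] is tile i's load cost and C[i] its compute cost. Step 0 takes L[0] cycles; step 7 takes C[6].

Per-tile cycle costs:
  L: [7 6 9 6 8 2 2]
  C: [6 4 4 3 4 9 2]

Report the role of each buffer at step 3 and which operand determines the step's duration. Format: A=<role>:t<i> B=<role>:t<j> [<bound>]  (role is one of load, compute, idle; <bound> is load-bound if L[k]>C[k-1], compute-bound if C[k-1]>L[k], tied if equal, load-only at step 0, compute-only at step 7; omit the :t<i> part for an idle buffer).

[0] DMA t0→A (7c) ∥ CU idle ⇒ 7c, clock 7
[1] DMA t1→B (6c) ∥ CU A:t0 (6c) ⇒ 6c, clock 13
[2] DMA t2→A (9c) ∥ CU B:t1 (4c) ⇒ 9c, clock 22
[3] DMA t3→B (6c) ∥ CU A:t2 (4c) ⇒ 6c, clock 28
[4] DMA t4→A (8c) ∥ CU B:t3 (3c) ⇒ 8c, clock 36
[5] DMA t5→B (2c) ∥ CU A:t4 (4c) ⇒ 4c, clock 40
[6] DMA t6→A (2c) ∥ CU B:t5 (9c) ⇒ 9c, clock 49
[7] DMA idle ∥ CU A:t6 (2c) ⇒ 2c, clock 51

step 3: A=compute:t2 B=load:t3 [load-bound]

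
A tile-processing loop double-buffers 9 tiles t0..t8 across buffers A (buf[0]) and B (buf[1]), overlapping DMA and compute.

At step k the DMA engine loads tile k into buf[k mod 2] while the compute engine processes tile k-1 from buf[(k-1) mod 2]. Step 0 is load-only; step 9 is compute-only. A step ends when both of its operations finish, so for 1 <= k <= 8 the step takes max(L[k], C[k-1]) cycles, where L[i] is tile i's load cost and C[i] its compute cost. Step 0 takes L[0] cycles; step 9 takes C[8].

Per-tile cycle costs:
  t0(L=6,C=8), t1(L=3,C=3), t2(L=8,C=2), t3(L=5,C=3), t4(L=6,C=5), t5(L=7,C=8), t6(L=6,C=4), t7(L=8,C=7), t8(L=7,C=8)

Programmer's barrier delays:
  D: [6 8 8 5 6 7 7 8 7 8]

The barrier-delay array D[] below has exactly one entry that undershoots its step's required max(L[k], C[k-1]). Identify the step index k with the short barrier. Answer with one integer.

hazard at step 6

step 0: need L[0]=6 = 6; D[0]=6 ok
step 1: need max(L[1]=3,C[0]=8) = 8; D[1]=8 ok
step 2: need max(L[2]=8,C[1]=3) = 8; D[2]=8 ok
step 3: need max(L[3]=5,C[2]=2) = 5; D[3]=5 ok
step 4: need max(L[4]=6,C[3]=3) = 6; D[4]=6 ok
step 5: need max(L[5]=7,C[4]=5) = 7; D[5]=7 ok
step 6: need max(L[6]=6,C[5]=8) = 8; D[6]=7 SHORT
step 7: need max(L[7]=8,C[6]=4) = 8; D[7]=8 ok
step 8: need max(L[8]=7,C[7]=7) = 7; D[8]=7 ok
step 9: need C[8]=8 = 8; D[9]=8 ok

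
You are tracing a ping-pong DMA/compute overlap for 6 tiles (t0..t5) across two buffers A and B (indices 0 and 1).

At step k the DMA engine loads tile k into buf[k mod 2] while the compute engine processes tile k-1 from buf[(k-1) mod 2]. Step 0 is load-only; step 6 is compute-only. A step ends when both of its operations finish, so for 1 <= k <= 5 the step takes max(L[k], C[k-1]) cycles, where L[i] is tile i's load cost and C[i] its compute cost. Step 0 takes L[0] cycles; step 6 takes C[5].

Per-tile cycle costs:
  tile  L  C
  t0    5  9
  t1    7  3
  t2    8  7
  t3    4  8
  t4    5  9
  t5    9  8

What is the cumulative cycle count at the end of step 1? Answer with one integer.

end_cycle[1] = 14

step 0: L[0]=5 → dur=5, Σ=5 | A=load:t0 B=idle [load-only]
step 1: L[1]=7 C[0]=9 → dur=9, Σ=14 | A=compute:t0 B=load:t1 [compute-bound]
step 2: L[2]=8 C[1]=3 → dur=8, Σ=22 | A=load:t2 B=compute:t1 [load-bound]
step 3: L[3]=4 C[2]=7 → dur=7, Σ=29 | A=compute:t2 B=load:t3 [compute-bound]
step 4: L[4]=5 C[3]=8 → dur=8, Σ=37 | A=load:t4 B=compute:t3 [compute-bound]
step 5: L[5]=9 C[4]=9 → dur=9, Σ=46 | A=compute:t4 B=load:t5 [tied]
step 6: C[5]=8 → dur=8, Σ=54 | A=idle B=compute:t5 [compute-only]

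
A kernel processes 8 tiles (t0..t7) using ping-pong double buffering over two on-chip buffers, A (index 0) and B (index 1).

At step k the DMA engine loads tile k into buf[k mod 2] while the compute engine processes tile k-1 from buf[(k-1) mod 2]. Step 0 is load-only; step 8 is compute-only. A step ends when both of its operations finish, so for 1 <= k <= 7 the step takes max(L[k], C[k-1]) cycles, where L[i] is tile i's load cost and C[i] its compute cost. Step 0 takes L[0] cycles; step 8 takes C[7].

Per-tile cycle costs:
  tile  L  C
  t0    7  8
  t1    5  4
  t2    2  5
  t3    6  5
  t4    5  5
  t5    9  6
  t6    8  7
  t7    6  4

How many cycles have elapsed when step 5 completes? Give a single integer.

[0] DMA t0→A (7c) ∥ CU idle ⇒ 7c, clock 7
[1] DMA t1→B (5c) ∥ CU A:t0 (8c) ⇒ 8c, clock 15
[2] DMA t2→A (2c) ∥ CU B:t1 (4c) ⇒ 4c, clock 19
[3] DMA t3→B (6c) ∥ CU A:t2 (5c) ⇒ 6c, clock 25
[4] DMA t4→A (5c) ∥ CU B:t3 (5c) ⇒ 5c, clock 30
[5] DMA t5→B (9c) ∥ CU A:t4 (5c) ⇒ 9c, clock 39
[6] DMA t6→A (8c) ∥ CU B:t5 (6c) ⇒ 8c, clock 47
[7] DMA t7→B (6c) ∥ CU A:t6 (7c) ⇒ 7c, clock 54
[8] DMA idle ∥ CU B:t7 (4c) ⇒ 4c, clock 58

end_cycle[5] = 39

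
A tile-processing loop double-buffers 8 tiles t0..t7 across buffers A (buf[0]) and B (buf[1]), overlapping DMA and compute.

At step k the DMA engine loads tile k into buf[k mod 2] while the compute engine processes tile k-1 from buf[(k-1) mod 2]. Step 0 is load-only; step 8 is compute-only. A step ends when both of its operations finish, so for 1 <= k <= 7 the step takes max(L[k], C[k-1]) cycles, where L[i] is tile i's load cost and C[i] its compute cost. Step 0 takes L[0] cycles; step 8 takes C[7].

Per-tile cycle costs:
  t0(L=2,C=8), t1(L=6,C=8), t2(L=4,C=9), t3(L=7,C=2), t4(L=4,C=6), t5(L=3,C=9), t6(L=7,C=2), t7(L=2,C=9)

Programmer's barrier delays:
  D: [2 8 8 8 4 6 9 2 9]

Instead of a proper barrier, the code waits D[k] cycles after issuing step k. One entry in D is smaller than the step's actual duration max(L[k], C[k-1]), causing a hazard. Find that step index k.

hazard at step 3

step 0: need L[0]=2 = 2; D[0]=2 ok
step 1: need max(L[1]=6,C[0]=8) = 8; D[1]=8 ok
step 2: need max(L[2]=4,C[1]=8) = 8; D[2]=8 ok
step 3: need max(L[3]=7,C[2]=9) = 9; D[3]=8 SHORT
step 4: need max(L[4]=4,C[3]=2) = 4; D[4]=4 ok
step 5: need max(L[5]=3,C[4]=6) = 6; D[5]=6 ok
step 6: need max(L[6]=7,C[5]=9) = 9; D[6]=9 ok
step 7: need max(L[7]=2,C[6]=2) = 2; D[7]=2 ok
step 8: need C[7]=9 = 9; D[8]=9 ok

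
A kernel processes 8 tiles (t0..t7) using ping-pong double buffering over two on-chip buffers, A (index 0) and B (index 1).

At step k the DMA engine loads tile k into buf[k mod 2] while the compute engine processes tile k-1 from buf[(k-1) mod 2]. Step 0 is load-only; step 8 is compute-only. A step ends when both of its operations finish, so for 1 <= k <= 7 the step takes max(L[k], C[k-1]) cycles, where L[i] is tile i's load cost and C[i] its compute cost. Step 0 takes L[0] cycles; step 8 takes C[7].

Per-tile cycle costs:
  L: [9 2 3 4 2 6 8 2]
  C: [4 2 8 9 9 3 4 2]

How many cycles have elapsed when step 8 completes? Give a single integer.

end_cycle[8] = 56

[0] DMA t0→A (9c) ∥ CU idle ⇒ 9c, clock 9
[1] DMA t1→B (2c) ∥ CU A:t0 (4c) ⇒ 4c, clock 13
[2] DMA t2→A (3c) ∥ CU B:t1 (2c) ⇒ 3c, clock 16
[3] DMA t3→B (4c) ∥ CU A:t2 (8c) ⇒ 8c, clock 24
[4] DMA t4→A (2c) ∥ CU B:t3 (9c) ⇒ 9c, clock 33
[5] DMA t5→B (6c) ∥ CU A:t4 (9c) ⇒ 9c, clock 42
[6] DMA t6→A (8c) ∥ CU B:t5 (3c) ⇒ 8c, clock 50
[7] DMA t7→B (2c) ∥ CU A:t6 (4c) ⇒ 4c, clock 54
[8] DMA idle ∥ CU B:t7 (2c) ⇒ 2c, clock 56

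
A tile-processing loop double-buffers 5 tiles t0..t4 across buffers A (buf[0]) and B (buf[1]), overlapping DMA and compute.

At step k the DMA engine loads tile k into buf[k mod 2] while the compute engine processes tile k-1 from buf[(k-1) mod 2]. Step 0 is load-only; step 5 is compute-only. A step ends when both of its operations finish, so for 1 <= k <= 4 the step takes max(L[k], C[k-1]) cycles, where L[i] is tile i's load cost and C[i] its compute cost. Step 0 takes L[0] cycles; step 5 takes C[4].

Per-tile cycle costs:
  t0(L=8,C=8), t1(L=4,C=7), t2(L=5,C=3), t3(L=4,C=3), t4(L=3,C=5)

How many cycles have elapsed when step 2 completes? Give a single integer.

[0] DMA t0→A (8c) ∥ CU idle ⇒ 8c, clock 8
[1] DMA t1→B (4c) ∥ CU A:t0 (8c) ⇒ 8c, clock 16
[2] DMA t2→A (5c) ∥ CU B:t1 (7c) ⇒ 7c, clock 23
[3] DMA t3→B (4c) ∥ CU A:t2 (3c) ⇒ 4c, clock 27
[4] DMA t4→A (3c) ∥ CU B:t3 (3c) ⇒ 3c, clock 30
[5] DMA idle ∥ CU A:t4 (5c) ⇒ 5c, clock 35

end_cycle[2] = 23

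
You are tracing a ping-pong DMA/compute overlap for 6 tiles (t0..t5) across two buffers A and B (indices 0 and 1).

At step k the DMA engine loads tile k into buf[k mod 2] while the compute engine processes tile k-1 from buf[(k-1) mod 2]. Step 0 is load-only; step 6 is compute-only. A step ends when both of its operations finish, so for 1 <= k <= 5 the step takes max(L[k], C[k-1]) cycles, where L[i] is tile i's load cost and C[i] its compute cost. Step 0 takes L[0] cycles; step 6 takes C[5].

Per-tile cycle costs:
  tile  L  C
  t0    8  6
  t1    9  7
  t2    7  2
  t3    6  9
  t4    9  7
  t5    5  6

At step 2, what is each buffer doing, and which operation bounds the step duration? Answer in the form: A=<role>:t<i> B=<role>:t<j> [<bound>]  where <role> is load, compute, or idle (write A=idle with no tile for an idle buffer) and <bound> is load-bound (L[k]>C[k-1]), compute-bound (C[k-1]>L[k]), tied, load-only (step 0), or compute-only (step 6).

step 2: A=load:t2 B=compute:t1 [tied]

  0. 8=8c; end=8; A:t0 B:-
  1. max(9,6)=9c; end=17; A:t0 B:t1
  2. max(7,7)=7c; end=24; A:t2 B:t1
  3. max(6,2)=6c; end=30; A:t2 B:t3
  4. max(9,9)=9c; end=39; A:t4 B:t3
  5. max(5,7)=7c; end=46; A:t4 B:t5
  6. 6=6c; end=52; A:t4 B:t5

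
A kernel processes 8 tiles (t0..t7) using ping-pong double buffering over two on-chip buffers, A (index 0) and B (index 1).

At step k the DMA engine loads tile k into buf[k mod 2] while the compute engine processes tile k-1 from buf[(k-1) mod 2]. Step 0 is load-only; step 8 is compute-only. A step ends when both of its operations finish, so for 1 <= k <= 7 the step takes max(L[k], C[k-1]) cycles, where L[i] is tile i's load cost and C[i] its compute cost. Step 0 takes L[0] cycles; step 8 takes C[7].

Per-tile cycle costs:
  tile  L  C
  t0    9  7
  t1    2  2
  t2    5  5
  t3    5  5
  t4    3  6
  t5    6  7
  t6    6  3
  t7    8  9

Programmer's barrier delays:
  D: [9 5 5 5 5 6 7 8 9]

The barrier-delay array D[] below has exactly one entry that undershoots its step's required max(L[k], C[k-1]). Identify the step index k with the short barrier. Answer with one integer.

k=0 barrier L[0]=9→9c, D[0]=9 ok
k=1 barrier max(L[1]=2,C[0]=7)→7c, D[1]=5 SHORT
k=2 barrier max(L[2]=5,C[1]=2)→5c, D[2]=5 ok
k=3 barrier max(L[3]=5,C[2]=5)→5c, D[3]=5 ok
k=4 barrier max(L[4]=3,C[3]=5)→5c, D[4]=5 ok
k=5 barrier max(L[5]=6,C[4]=6)→6c, D[5]=6 ok
k=6 barrier max(L[6]=6,C[5]=7)→7c, D[6]=7 ok
k=7 barrier max(L[7]=8,C[6]=3)→8c, D[7]=8 ok
k=8 barrier C[7]=9→9c, D[8]=9 ok

hazard at step 1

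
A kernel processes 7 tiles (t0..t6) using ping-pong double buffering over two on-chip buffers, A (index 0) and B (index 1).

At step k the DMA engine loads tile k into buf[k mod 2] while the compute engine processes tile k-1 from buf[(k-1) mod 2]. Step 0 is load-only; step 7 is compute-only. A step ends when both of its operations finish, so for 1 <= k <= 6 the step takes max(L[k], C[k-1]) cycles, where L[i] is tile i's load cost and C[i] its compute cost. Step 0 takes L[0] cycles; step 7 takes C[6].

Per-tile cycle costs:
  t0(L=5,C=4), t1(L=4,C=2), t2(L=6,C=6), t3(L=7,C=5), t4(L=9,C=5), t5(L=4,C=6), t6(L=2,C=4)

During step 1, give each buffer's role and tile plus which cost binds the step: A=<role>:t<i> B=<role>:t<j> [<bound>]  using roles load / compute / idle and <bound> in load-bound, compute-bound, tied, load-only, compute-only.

step 1: A=compute:t0 B=load:t1 [tied]

k=0 load=t0/5c comp=- wait=5 total=5
k=1 load=t1/4c comp=t0/4c wait=4 total=9
k=2 load=t2/6c comp=t1/2c wait=6 total=15
k=3 load=t3/7c comp=t2/6c wait=7 total=22
k=4 load=t4/9c comp=t3/5c wait=9 total=31
k=5 load=t5/4c comp=t4/5c wait=5 total=36
k=6 load=t6/2c comp=t5/6c wait=6 total=42
k=7 load=- comp=t6/4c wait=4 total=46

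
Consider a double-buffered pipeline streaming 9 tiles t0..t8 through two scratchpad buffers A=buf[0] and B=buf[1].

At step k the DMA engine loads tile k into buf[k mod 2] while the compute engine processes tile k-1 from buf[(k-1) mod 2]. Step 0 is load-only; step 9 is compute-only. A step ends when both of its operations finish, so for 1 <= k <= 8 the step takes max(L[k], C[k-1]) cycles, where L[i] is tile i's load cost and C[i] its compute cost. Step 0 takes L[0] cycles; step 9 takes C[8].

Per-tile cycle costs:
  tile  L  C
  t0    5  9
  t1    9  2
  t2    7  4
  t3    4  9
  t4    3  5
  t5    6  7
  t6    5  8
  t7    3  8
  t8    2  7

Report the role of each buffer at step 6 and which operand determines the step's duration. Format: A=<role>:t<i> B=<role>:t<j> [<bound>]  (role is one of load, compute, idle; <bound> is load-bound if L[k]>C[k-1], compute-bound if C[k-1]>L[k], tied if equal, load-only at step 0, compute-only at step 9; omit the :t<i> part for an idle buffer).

step 0: L[0]=5 → dur=5, Σ=5 | A=load:t0 B=idle [load-only]
step 1: L[1]=9 C[0]=9 → dur=9, Σ=14 | A=compute:t0 B=load:t1 [tied]
step 2: L[2]=7 C[1]=2 → dur=7, Σ=21 | A=load:t2 B=compute:t1 [load-bound]
step 3: L[3]=4 C[2]=4 → dur=4, Σ=25 | A=compute:t2 B=load:t3 [tied]
step 4: L[4]=3 C[3]=9 → dur=9, Σ=34 | A=load:t4 B=compute:t3 [compute-bound]
step 5: L[5]=6 C[4]=5 → dur=6, Σ=40 | A=compute:t4 B=load:t5 [load-bound]
step 6: L[6]=5 C[5]=7 → dur=7, Σ=47 | A=load:t6 B=compute:t5 [compute-bound]
step 7: L[7]=3 C[6]=8 → dur=8, Σ=55 | A=compute:t6 B=load:t7 [compute-bound]
step 8: L[8]=2 C[7]=8 → dur=8, Σ=63 | A=load:t8 B=compute:t7 [compute-bound]
step 9: C[8]=7 → dur=7, Σ=70 | A=compute:t8 B=idle [compute-only]

step 6: A=load:t6 B=compute:t5 [compute-bound]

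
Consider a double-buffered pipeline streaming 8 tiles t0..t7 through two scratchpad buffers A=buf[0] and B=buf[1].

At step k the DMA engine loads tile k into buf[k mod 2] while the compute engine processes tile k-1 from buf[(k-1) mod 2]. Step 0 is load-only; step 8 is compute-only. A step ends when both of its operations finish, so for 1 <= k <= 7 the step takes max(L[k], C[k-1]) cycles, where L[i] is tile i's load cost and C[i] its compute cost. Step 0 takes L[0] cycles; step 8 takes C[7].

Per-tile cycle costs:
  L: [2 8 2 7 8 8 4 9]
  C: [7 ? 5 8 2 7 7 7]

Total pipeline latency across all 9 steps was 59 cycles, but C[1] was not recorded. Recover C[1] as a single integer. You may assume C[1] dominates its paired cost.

step 0 | dur = L[0]=2 = 2
step 1 | dur = max(L[1]=8, C[0]=7) = 8
step 2 | dur = max(L[2]=2, C[1]=?) = C[1]  (unknown; binding)
step 3 | dur = max(L[3]=7, C[2]=5) = 7
step 4 | dur = max(L[4]=8, C[3]=8) = 8
step 5 | dur = max(L[5]=8, C[4]=2) = 8
step 6 | dur = max(L[6]=4, C[5]=7) = 7
step 7 | dur = max(L[7]=9, C[6]=7) = 9
step 8 | dur = C[7]=7 = 7
sum of known step durations = 56
dur[2] = total - known = 59 - 56 = 3
C[1] is the binding max in step 2, so C[1] = dur[2] = 3

C[1] = 3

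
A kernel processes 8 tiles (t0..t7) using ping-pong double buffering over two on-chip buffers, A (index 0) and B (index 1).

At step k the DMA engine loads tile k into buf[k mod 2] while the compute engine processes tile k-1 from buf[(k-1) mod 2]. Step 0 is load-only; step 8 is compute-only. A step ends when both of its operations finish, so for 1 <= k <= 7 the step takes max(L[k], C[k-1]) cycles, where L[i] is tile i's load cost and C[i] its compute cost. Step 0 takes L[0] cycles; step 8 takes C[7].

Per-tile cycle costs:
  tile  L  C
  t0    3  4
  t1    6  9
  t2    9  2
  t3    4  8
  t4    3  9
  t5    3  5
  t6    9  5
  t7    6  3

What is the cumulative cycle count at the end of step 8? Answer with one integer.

end_cycle[8] = 57

[0] DMA t0→A (3c) ∥ CU idle ⇒ 3c, clock 3
[1] DMA t1→B (6c) ∥ CU A:t0 (4c) ⇒ 6c, clock 9
[2] DMA t2→A (9c) ∥ CU B:t1 (9c) ⇒ 9c, clock 18
[3] DMA t3→B (4c) ∥ CU A:t2 (2c) ⇒ 4c, clock 22
[4] DMA t4→A (3c) ∥ CU B:t3 (8c) ⇒ 8c, clock 30
[5] DMA t5→B (3c) ∥ CU A:t4 (9c) ⇒ 9c, clock 39
[6] DMA t6→A (9c) ∥ CU B:t5 (5c) ⇒ 9c, clock 48
[7] DMA t7→B (6c) ∥ CU A:t6 (5c) ⇒ 6c, clock 54
[8] DMA idle ∥ CU B:t7 (3c) ⇒ 3c, clock 57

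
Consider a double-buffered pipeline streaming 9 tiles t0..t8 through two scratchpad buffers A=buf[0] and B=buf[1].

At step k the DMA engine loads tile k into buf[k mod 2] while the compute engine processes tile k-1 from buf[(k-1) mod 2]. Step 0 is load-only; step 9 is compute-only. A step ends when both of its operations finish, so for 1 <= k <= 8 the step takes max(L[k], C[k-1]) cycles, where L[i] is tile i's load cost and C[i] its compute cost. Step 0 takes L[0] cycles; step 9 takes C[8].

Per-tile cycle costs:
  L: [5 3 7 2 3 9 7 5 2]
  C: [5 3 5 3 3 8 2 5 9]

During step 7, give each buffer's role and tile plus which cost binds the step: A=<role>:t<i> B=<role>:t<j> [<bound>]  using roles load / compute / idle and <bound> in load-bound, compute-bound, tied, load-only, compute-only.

k=0 load=t0/5c comp=- wait=5 total=5
k=1 load=t1/3c comp=t0/5c wait=5 total=10
k=2 load=t2/7c comp=t1/3c wait=7 total=17
k=3 load=t3/2c comp=t2/5c wait=5 total=22
k=4 load=t4/3c comp=t3/3c wait=3 total=25
k=5 load=t5/9c comp=t4/3c wait=9 total=34
k=6 load=t6/7c comp=t5/8c wait=8 total=42
k=7 load=t7/5c comp=t6/2c wait=5 total=47
k=8 load=t8/2c comp=t7/5c wait=5 total=52
k=9 load=- comp=t8/9c wait=9 total=61

step 7: A=compute:t6 B=load:t7 [load-bound]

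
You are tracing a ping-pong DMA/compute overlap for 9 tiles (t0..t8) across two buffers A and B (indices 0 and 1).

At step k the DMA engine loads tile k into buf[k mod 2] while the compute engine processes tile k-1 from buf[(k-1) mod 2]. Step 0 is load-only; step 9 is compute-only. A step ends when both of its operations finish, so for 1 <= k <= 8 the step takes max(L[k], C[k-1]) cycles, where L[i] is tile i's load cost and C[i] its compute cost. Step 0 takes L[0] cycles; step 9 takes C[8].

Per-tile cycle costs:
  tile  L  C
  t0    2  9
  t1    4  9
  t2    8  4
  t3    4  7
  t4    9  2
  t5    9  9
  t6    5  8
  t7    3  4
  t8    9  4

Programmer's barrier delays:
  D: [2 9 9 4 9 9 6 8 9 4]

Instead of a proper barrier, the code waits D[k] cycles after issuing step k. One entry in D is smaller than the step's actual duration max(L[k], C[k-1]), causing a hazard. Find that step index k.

hazard at step 6

step 0: need L[0]=2 = 2; D[0]=2 ok
step 1: need max(L[1]=4,C[0]=9) = 9; D[1]=9 ok
step 2: need max(L[2]=8,C[1]=9) = 9; D[2]=9 ok
step 3: need max(L[3]=4,C[2]=4) = 4; D[3]=4 ok
step 4: need max(L[4]=9,C[3]=7) = 9; D[4]=9 ok
step 5: need max(L[5]=9,C[4]=2) = 9; D[5]=9 ok
step 6: need max(L[6]=5,C[5]=9) = 9; D[6]=6 SHORT
step 7: need max(L[7]=3,C[6]=8) = 8; D[7]=8 ok
step 8: need max(L[8]=9,C[7]=4) = 9; D[8]=9 ok
step 9: need C[8]=4 = 4; D[9]=4 ok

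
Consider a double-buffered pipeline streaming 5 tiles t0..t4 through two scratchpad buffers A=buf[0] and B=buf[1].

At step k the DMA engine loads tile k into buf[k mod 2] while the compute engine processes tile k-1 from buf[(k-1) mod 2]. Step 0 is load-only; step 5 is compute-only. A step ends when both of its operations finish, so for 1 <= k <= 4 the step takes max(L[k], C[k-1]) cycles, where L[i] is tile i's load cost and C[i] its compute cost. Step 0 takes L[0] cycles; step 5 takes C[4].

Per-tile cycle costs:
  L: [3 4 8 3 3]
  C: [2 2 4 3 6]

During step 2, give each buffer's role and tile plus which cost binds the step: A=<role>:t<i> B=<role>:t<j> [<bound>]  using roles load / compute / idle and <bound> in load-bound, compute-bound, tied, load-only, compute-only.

step 2: A=load:t2 B=compute:t1 [load-bound]

  0. 3=3c; end=3; A:t0 B:-
  1. max(4,2)=4c; end=7; A:t0 B:t1
  2. max(8,2)=8c; end=15; A:t2 B:t1
  3. max(3,4)=4c; end=19; A:t2 B:t3
  4. max(3,3)=3c; end=22; A:t4 B:t3
  5. 6=6c; end=28; A:t4 B:t3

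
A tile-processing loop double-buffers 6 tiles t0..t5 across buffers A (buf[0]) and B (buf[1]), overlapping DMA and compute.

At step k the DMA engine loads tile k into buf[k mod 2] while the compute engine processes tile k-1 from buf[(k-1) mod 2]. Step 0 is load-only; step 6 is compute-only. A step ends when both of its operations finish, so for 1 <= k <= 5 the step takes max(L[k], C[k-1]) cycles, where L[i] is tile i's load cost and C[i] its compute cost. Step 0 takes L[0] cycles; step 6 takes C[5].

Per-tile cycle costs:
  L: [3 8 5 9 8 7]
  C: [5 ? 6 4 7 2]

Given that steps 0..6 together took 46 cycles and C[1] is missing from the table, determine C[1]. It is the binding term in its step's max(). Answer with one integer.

C[1] = 9

step 0 = dur = L[0]=3 = 3
step 1 = dur = max(L[1]=8, C[0]=5) = 8
step 2 = dur = max(L[2]=5, C[1]=?) = C[1]  (unknown; binding)
step 3 = dur = max(L[3]=9, C[2]=6) = 9
step 4 = dur = max(L[4]=8, C[3]=4) = 8
step 5 = dur = max(L[5]=7, C[4]=7) = 7
step 6 = dur = C[5]=2 = 2
sum of known step durations = 37
dur[2] = total - known = 46 - 37 = 9
C[1] is the binding max in step 2, so C[1] = dur[2] = 9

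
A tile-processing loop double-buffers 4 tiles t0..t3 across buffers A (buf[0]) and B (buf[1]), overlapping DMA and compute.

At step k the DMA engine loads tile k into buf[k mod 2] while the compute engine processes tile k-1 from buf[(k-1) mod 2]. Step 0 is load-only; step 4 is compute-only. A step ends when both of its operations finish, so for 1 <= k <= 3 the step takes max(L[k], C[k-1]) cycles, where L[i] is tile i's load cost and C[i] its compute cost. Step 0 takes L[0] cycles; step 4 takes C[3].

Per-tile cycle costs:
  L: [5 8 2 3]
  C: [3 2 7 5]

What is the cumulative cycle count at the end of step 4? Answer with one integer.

end_cycle[4] = 27

k=0 load=t0/5c comp=- wait=5 total=5
k=1 load=t1/8c comp=t0/3c wait=8 total=13
k=2 load=t2/2c comp=t1/2c wait=2 total=15
k=3 load=t3/3c comp=t2/7c wait=7 total=22
k=4 load=- comp=t3/5c wait=5 total=27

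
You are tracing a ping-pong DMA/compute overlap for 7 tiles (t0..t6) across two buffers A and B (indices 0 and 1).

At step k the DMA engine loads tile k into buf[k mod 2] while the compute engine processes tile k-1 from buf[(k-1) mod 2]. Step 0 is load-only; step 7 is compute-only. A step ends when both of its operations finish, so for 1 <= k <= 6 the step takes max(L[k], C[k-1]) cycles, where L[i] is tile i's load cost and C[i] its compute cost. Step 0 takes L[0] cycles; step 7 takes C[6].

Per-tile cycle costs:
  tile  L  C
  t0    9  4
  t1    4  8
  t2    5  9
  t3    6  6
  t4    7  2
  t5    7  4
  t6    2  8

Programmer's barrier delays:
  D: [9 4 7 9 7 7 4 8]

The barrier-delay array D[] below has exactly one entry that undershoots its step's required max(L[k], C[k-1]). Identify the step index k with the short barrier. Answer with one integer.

hazard at step 2

k=0 barrier L[0]=9→9c, D[0]=9 ok
k=1 barrier max(L[1]=4,C[0]=4)→4c, D[1]=4 ok
k=2 barrier max(L[2]=5,C[1]=8)→8c, D[2]=7 SHORT
k=3 barrier max(L[3]=6,C[2]=9)→9c, D[3]=9 ok
k=4 barrier max(L[4]=7,C[3]=6)→7c, D[4]=7 ok
k=5 barrier max(L[5]=7,C[4]=2)→7c, D[5]=7 ok
k=6 barrier max(L[6]=2,C[5]=4)→4c, D[6]=4 ok
k=7 barrier C[6]=8→8c, D[7]=8 ok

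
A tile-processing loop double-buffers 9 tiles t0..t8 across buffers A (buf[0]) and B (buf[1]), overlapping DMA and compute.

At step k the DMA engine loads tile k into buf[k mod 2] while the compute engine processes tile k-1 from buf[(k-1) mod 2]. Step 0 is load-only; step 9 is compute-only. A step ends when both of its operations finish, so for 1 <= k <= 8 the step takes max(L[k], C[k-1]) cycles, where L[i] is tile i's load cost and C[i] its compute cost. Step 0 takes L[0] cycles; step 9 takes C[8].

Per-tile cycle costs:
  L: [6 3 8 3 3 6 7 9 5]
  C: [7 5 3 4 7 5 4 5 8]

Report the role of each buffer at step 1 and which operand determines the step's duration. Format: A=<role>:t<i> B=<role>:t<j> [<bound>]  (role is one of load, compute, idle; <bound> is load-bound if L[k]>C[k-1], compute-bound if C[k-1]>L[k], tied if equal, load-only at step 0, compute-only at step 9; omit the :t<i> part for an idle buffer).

step 1: A=compute:t0 B=load:t1 [compute-bound]

step 0: L[0]=6 → dur=6, Σ=6 | A=load:t0 B=idle [load-only]
step 1: L[1]=3 C[0]=7 → dur=7, Σ=13 | A=compute:t0 B=load:t1 [compute-bound]
step 2: L[2]=8 C[1]=5 → dur=8, Σ=21 | A=load:t2 B=compute:t1 [load-bound]
step 3: L[3]=3 C[2]=3 → dur=3, Σ=24 | A=compute:t2 B=load:t3 [tied]
step 4: L[4]=3 C[3]=4 → dur=4, Σ=28 | A=load:t4 B=compute:t3 [compute-bound]
step 5: L[5]=6 C[4]=7 → dur=7, Σ=35 | A=compute:t4 B=load:t5 [compute-bound]
step 6: L[6]=7 C[5]=5 → dur=7, Σ=42 | A=load:t6 B=compute:t5 [load-bound]
step 7: L[7]=9 C[6]=4 → dur=9, Σ=51 | A=compute:t6 B=load:t7 [load-bound]
step 8: L[8]=5 C[7]=5 → dur=5, Σ=56 | A=load:t8 B=compute:t7 [tied]
step 9: C[8]=8 → dur=8, Σ=64 | A=compute:t8 B=idle [compute-only]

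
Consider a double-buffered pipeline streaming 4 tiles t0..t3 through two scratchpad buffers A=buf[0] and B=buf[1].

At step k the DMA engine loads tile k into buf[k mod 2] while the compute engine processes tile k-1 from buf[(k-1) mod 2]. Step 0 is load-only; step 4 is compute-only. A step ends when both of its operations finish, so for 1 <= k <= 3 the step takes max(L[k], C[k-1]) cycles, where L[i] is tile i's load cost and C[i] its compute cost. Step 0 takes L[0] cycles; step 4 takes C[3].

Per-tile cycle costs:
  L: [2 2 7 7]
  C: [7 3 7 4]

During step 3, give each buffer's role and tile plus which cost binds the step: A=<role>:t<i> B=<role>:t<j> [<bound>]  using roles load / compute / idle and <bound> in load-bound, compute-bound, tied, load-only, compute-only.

step 3: A=compute:t2 B=load:t3 [tied]

step 0: L[0]=2 → dur=2, Σ=2 | A=load:t0 B=idle [load-only]
step 1: L[1]=2 C[0]=7 → dur=7, Σ=9 | A=compute:t0 B=load:t1 [compute-bound]
step 2: L[2]=7 C[1]=3 → dur=7, Σ=16 | A=load:t2 B=compute:t1 [load-bound]
step 3: L[3]=7 C[2]=7 → dur=7, Σ=23 | A=compute:t2 B=load:t3 [tied]
step 4: C[3]=4 → dur=4, Σ=27 | A=idle B=compute:t3 [compute-only]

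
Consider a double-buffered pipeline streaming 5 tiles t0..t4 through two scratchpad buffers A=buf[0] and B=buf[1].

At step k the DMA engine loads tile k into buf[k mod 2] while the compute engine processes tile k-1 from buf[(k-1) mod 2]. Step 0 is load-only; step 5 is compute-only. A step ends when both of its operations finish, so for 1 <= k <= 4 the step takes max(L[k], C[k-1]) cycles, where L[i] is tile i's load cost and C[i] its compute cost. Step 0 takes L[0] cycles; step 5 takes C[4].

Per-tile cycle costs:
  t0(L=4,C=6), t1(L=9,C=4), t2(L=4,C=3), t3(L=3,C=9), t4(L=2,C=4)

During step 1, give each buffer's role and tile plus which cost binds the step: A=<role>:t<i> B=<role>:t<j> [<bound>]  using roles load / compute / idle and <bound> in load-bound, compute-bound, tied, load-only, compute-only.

step 0: L[0]=4 → dur=4, Σ=4 | A=load:t0 B=idle [load-only]
step 1: L[1]=9 C[0]=6 → dur=9, Σ=13 | A=compute:t0 B=load:t1 [load-bound]
step 2: L[2]=4 C[1]=4 → dur=4, Σ=17 | A=load:t2 B=compute:t1 [tied]
step 3: L[3]=3 C[2]=3 → dur=3, Σ=20 | A=compute:t2 B=load:t3 [tied]
step 4: L[4]=2 C[3]=9 → dur=9, Σ=29 | A=load:t4 B=compute:t3 [compute-bound]
step 5: C[4]=4 → dur=4, Σ=33 | A=compute:t4 B=idle [compute-only]

step 1: A=compute:t0 B=load:t1 [load-bound]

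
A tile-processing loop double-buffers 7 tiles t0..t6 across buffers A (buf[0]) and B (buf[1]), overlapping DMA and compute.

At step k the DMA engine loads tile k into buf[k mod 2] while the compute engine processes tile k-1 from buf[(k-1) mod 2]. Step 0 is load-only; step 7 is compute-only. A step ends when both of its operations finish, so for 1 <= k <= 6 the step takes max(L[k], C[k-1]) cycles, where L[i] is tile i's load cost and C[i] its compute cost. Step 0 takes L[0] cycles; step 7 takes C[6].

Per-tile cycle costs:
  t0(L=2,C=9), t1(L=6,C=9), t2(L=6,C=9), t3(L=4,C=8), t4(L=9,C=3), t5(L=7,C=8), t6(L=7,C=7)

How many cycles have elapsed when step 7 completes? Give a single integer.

end_cycle[7] = 60

  0. 2=2c; end=2; A:t0 B:-
  1. max(6,9)=9c; end=11; A:t0 B:t1
  2. max(6,9)=9c; end=20; A:t2 B:t1
  3. max(4,9)=9c; end=29; A:t2 B:t3
  4. max(9,8)=9c; end=38; A:t4 B:t3
  5. max(7,3)=7c; end=45; A:t4 B:t5
  6. max(7,8)=8c; end=53; A:t6 B:t5
  7. 7=7c; end=60; A:t6 B:t5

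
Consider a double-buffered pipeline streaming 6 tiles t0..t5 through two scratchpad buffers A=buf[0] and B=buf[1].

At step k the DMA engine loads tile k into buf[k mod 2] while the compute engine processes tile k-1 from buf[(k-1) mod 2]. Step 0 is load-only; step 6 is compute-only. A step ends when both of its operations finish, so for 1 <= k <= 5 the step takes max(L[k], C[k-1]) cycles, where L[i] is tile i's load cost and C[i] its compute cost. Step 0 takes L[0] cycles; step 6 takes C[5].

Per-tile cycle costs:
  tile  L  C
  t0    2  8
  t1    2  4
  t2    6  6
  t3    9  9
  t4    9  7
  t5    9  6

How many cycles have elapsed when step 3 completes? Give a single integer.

end_cycle[3] = 25

[0] DMA t0→A (2c) ∥ CU idle ⇒ 2c, clock 2
[1] DMA t1→B (2c) ∥ CU A:t0 (8c) ⇒ 8c, clock 10
[2] DMA t2→A (6c) ∥ CU B:t1 (4c) ⇒ 6c, clock 16
[3] DMA t3→B (9c) ∥ CU A:t2 (6c) ⇒ 9c, clock 25
[4] DMA t4→A (9c) ∥ CU B:t3 (9c) ⇒ 9c, clock 34
[5] DMA t5→B (9c) ∥ CU A:t4 (7c) ⇒ 9c, clock 43
[6] DMA idle ∥ CU B:t5 (6c) ⇒ 6c, clock 49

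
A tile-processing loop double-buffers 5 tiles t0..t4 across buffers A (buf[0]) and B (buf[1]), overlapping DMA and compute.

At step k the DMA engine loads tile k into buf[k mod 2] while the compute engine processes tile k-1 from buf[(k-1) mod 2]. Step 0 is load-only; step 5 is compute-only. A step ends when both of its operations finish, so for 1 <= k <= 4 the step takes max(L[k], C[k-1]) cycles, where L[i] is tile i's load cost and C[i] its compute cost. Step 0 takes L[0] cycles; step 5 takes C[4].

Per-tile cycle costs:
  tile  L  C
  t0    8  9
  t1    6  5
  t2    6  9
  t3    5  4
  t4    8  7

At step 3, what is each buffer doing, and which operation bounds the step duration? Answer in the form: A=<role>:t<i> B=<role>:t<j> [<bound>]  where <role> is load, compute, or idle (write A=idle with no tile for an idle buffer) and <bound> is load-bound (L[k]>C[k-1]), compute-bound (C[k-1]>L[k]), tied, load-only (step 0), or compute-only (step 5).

step 3: A=compute:t2 B=load:t3 [compute-bound]

[0] DMA t0→A (8c) ∥ CU idle ⇒ 8c, clock 8
[1] DMA t1→B (6c) ∥ CU A:t0 (9c) ⇒ 9c, clock 17
[2] DMA t2→A (6c) ∥ CU B:t1 (5c) ⇒ 6c, clock 23
[3] DMA t3→B (5c) ∥ CU A:t2 (9c) ⇒ 9c, clock 32
[4] DMA t4→A (8c) ∥ CU B:t3 (4c) ⇒ 8c, clock 40
[5] DMA idle ∥ CU A:t4 (7c) ⇒ 7c, clock 47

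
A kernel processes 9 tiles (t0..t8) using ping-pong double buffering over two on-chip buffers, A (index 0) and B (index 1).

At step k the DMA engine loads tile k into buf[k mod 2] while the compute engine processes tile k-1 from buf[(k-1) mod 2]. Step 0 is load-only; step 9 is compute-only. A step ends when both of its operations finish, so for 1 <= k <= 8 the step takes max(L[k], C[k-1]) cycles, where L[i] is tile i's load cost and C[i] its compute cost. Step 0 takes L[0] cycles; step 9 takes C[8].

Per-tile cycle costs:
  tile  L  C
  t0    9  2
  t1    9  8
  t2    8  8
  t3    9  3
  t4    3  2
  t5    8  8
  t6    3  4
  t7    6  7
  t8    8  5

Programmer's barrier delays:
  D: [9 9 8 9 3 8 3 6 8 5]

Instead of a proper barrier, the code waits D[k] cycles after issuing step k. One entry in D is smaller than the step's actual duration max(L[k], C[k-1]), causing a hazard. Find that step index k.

hazard at step 6

k=0 barrier L[0]=9→9c, D[0]=9 ok
k=1 barrier max(L[1]=9,C[0]=2)→9c, D[1]=9 ok
k=2 barrier max(L[2]=8,C[1]=8)→8c, D[2]=8 ok
k=3 barrier max(L[3]=9,C[2]=8)→9c, D[3]=9 ok
k=4 barrier max(L[4]=3,C[3]=3)→3c, D[4]=3 ok
k=5 barrier max(L[5]=8,C[4]=2)→8c, D[5]=8 ok
k=6 barrier max(L[6]=3,C[5]=8)→8c, D[6]=3 SHORT
k=7 barrier max(L[7]=6,C[6]=4)→6c, D[7]=6 ok
k=8 barrier max(L[8]=8,C[7]=7)→8c, D[8]=8 ok
k=9 barrier C[8]=5→5c, D[9]=5 ok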